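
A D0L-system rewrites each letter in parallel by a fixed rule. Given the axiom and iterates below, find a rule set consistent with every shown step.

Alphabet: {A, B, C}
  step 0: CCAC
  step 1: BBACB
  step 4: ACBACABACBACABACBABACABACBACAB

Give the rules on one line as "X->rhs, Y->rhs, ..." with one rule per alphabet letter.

  step 0 ⇒ step 1: CCAC ⇒ B·B·AC·B
    A ↦ AC
    C ↦ B
    B ↦ AB  (constrained at step 1)

A->AC, B->AB, C->B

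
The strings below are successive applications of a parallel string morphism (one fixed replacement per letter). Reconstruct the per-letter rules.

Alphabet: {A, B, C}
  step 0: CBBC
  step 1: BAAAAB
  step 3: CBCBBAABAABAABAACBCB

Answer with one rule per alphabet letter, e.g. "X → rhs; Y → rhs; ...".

  step 0 ⇒ step 1: CBBC ⇒ B·AA·AA·B
    B ↦ AA
    C ↦ B
    A ↦ CB  (constrained at step 1)

A->CB, B->AA, C->B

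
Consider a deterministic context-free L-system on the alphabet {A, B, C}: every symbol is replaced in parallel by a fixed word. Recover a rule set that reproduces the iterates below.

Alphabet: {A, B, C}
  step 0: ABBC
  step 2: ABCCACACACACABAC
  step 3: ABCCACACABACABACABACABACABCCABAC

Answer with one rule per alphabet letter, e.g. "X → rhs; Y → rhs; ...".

  step 2 ⇒ step 3: ABCCACACACACABAC ⇒ AB·CC·AC·AC·AB·AC·AB·AC·AB·AC·AB·AC·AB·CC·AB·AC
    A ↦ AB
    B ↦ CC
    C ↦ AC

A->AB, B->CC, C->AC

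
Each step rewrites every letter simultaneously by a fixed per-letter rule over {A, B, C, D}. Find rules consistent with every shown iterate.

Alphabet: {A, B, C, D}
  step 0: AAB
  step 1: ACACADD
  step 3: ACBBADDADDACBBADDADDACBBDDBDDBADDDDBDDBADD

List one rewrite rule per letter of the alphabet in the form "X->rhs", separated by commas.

A->AC, B->ADD, C->BB, D->DDB

  step 0 ⇒ step 1: AAB ⇒ AC·AC·ADD
    A ↦ AC
    B ↦ ADD
    C ↦ BB  (constrained at step 1)
    D ↦ DDB  (constrained at step 1)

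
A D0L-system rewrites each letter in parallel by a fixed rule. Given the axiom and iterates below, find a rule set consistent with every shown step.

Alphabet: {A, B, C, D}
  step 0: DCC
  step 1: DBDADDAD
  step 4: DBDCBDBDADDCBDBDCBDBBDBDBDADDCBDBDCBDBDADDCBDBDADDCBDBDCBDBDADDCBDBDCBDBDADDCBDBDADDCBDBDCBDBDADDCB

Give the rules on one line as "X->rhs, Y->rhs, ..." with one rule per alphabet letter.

  step 0 ⇒ step 1: DCC ⇒ DB·DAD·DAD
    C ↦ DAD
    D ↦ DB
    A ↦ B  (constrained at step 1)
    B ↦ DCB  (constrained at step 1)

A->B, B->DCB, C->DAD, D->DB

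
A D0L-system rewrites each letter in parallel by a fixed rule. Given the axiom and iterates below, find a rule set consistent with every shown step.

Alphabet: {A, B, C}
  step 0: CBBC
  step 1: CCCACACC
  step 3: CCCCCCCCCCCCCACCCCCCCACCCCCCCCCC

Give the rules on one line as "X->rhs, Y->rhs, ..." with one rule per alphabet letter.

A->BC, B->CA, C->CC

  step 0 ⇒ step 1: CBBC ⇒ CC·CA·CA·CC
    B ↦ CA
    C ↦ CC
    A ↦ BC  (constrained at step 1)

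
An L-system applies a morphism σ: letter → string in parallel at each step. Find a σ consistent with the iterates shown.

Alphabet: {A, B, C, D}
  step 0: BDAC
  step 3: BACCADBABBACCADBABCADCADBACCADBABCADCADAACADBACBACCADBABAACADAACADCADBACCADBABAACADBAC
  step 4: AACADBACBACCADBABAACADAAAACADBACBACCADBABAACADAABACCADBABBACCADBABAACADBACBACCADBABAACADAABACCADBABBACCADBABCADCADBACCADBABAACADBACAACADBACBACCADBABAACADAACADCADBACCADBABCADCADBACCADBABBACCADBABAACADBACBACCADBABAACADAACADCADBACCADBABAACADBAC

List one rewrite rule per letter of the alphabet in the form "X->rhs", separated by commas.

  step 3 ⇒ step 4: BACCADBABBACCADBABCADCADBACCADBABCADCADAACADBACBACCADBABAACADAACADCADBACCADBABAACADBAC ⇒ AA·CAD·BAC·BAC·CAD·BAB·AA·CAD·AA·AA·CAD·BAC·BAC·CAD·BAB·AA·CAD·AA·BAC·CAD·BAB·BAC·CAD·BAB·AA·CAD·BAC·BAC·CAD·BAB·AA·CAD·AA·BAC·CAD·BAB·BAC·CAD·BAB·CAD·CAD·BAC·CAD·BAB·AA·CAD·BAC·AA·CAD·BAC·BAC·CAD·BAB·AA·CAD·AA·CAD·CAD·BAC·CAD·BAB·CAD·CAD·BAC·CAD·BAB·BAC·CAD·BAB·AA·CAD·BAC·BAC·CAD·BAB·AA·CAD·AA·CAD·CAD·BAC·CAD·BAB·AA·CAD·BAC
    A ↦ CAD
    B ↦ AA
    C ↦ BAC
    D ↦ BAB

A->CAD, B->AA, C->BAC, D->BAB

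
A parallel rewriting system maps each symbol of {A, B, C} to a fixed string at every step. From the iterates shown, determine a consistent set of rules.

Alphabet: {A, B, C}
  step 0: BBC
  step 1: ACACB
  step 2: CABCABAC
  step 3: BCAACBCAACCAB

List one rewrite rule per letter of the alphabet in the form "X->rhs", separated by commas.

  step 2 ⇒ step 3: CABCABAC ⇒ B·CA·AC·B·CA·AC·CA·B
    A ↦ CA
    B ↦ AC
    C ↦ B

A->CA, B->AC, C->B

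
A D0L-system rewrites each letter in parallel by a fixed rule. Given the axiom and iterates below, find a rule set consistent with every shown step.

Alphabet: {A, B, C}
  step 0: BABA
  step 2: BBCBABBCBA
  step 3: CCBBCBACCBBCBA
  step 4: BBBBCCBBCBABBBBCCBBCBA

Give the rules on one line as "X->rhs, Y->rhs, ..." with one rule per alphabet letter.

  step 3 ⇒ step 4: CCBBCBACCBBCBA ⇒ BB·BB·C·C·BB·C·BA·BB·BB·C·C·BB·C·BA
    A ↦ BA
    B ↦ C
    C ↦ BB

A->BA, B->C, C->BB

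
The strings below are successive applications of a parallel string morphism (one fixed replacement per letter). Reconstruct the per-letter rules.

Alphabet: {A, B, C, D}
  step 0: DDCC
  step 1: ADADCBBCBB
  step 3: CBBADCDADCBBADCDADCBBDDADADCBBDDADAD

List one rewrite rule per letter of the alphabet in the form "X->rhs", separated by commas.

A->CD, B->D, C->CBB, D->AD

  step 0 ⇒ step 1: DDCC ⇒ AD·AD·CBB·CBB
    C ↦ CBB
    D ↦ AD
    A ↦ CD  (constrained at step 1)
    B ↦ D  (constrained at step 1)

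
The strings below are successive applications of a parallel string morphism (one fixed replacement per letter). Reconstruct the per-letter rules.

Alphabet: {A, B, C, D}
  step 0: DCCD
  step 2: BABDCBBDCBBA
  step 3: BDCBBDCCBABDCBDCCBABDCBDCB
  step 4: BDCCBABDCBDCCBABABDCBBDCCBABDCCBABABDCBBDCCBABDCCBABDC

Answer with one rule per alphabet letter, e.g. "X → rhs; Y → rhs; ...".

  step 3 ⇒ step 4: BDCBBDCCBABDCBDCCBABDCBDCB ⇒ BDC·C·BA·BDC·BDC·C·BA·BA·BDC·B·BDC·C·BA·BDC·C·BA·BA·BDC·B·BDC·C·BA·BDC·C·BA·BDC
    A ↦ B
    B ↦ BDC
    C ↦ BA
    D ↦ C

A->B, B->BDC, C->BA, D->C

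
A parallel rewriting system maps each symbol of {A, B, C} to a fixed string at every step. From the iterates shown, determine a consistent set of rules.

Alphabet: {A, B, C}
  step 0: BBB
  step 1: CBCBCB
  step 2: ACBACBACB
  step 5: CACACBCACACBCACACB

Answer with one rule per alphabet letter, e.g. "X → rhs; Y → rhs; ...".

  step 1 ⇒ step 2: CBCBCB ⇒ A·CB·A·CB·A·CB
    B ↦ CB
    C ↦ A
    A ↦ C  (constrained at step 2)

A->C, B->CB, C->A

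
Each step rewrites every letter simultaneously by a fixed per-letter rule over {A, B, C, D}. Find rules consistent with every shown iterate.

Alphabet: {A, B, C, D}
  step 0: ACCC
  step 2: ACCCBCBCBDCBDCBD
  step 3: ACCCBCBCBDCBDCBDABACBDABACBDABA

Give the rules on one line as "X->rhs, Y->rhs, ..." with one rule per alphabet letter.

A->ACC, B->D, C->CB, D->ABA

  step 2 ⇒ step 3: ACCCBCBCBDCBDCBD ⇒ ACC·CB·CB·CB·D·CB·D·CB·D·ABA·CB·D·ABA·CB·D·ABA
    A ↦ ACC
    B ↦ D
    C ↦ CB
    D ↦ ABA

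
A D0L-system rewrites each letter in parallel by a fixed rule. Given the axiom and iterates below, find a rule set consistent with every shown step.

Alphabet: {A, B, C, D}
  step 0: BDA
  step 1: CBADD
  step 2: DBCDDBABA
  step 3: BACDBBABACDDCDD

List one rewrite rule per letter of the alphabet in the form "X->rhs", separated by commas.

A->DD, B->C, C->DB, D->BA

  step 2 ⇒ step 3: DBCDDBABA ⇒ BA·C·DB·BA·BA·C·DD·C·DD
    A ↦ DD
    B ↦ C
    C ↦ DB
    D ↦ BA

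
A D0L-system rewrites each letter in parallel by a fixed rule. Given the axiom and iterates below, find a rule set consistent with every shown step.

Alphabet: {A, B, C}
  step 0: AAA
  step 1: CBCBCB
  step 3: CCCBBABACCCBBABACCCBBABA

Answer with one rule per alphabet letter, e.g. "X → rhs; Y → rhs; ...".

  step 0 ⇒ step 1: AAA ⇒ CB·CB·CB
    A ↦ CB
    B ↦ CC  (constrained at step 1)
    C ↦ BA  (constrained at step 1)

A->CB, B->CC, C->BA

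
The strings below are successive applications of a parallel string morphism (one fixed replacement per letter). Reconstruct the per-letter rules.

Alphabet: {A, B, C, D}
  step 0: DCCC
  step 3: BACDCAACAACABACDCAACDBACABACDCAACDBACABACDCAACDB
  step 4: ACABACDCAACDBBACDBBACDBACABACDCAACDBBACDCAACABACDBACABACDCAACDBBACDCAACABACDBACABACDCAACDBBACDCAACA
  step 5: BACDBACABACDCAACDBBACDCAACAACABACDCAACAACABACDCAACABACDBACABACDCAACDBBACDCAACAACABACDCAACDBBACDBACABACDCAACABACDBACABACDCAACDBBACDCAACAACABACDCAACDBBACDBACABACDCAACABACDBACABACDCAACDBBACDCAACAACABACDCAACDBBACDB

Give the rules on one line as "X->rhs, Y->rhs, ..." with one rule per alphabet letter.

A->B, B->ACA, C->ACD, D->CA

  step 4 ⇒ step 5: ACABACDCAACDBBACDBBACDBACABACDCAACDBBACDCAACABACDBACABACDCAACDBBACDCAACABACDBACABACDCAACDBBACDCAACA ⇒ B·ACD·B·ACA·B·ACD·CA·ACD·B·B·ACD·CA·ACA·ACA·B·ACD·CA·ACA·ACA·B·ACD·CA·ACA·B·ACD·B·ACA·B·ACD·CA·ACD·B·B·ACD·CA·ACA·ACA·B·ACD·CA·ACD·B·B·ACD·B·ACA·B·ACD·CA·ACA·B·ACD·B·ACA·B·ACD·CA·ACD·B·B·ACD·CA·ACA·ACA·B·ACD·CA·ACD·B·B·ACD·B·ACA·B·ACD·CA·ACA·B·ACD·B·ACA·B·ACD·CA·ACD·B·B·ACD·CA·ACA·ACA·B·ACD·CA·ACD·B·B·ACD·B
    A ↦ B
    B ↦ ACA
    C ↦ ACD
    D ↦ CA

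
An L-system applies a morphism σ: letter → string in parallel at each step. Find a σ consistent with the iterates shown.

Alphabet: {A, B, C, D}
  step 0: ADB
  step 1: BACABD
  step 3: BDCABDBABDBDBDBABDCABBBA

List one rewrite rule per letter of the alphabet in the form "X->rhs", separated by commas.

A->BA, B->BD, C->BB, D->CA

  step 0 ⇒ step 1: ADB ⇒ BA·CA·BD
    A ↦ BA
    B ↦ BD
    D ↦ CA
    C ↦ BB  (constrained at step 1)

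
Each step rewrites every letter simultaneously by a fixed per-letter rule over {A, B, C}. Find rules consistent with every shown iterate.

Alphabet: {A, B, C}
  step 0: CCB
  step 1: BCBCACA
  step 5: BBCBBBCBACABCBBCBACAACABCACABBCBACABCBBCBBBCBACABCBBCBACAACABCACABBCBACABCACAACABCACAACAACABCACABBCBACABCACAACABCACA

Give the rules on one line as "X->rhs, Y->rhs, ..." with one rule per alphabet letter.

  step 0 ⇒ step 1: CCB ⇒ BC·BC·ACA
    B ↦ ACA
    C ↦ BC
    A ↦ B  (constrained at step 1)

A->B, B->ACA, C->BC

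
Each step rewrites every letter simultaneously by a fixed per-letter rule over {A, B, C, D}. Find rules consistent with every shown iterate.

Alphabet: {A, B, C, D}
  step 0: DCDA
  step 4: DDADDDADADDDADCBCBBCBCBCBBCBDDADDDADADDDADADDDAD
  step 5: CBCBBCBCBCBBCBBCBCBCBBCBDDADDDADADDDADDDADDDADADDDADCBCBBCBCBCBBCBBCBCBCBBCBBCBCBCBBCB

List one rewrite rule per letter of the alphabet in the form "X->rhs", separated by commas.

  step 4 ⇒ step 5: DDADDDADADDDADCBCBBCBCBCBBCBDDADDDADADDDADADDDAD ⇒ CB·CB·B·CB·CB·CB·B·CB·B·CB·CB·CB·B·CB·DD·AD·DD·AD·AD·DD·AD·DD·AD·DD·AD·AD·DD·AD·CB·CB·B·CB·CB·CB·B·CB·B·CB·CB·CB·B·CB·B·CB·CB·CB·B·CB
    A ↦ B
    B ↦ AD
    C ↦ DD
    D ↦ CB

A->B, B->AD, C->DD, D->CB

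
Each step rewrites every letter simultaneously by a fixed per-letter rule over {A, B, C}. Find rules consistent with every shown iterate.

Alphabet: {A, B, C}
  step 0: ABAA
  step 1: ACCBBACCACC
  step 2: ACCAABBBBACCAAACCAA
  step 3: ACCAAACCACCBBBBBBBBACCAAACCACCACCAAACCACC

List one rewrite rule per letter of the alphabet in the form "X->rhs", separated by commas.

  step 2 ⇒ step 3: ACCAABBBBACCAAACCAA ⇒ ACC·A·A·ACC·ACC·BB·BB·BB·BB·ACC·A·A·ACC·ACC·ACC·A·A·ACC·ACC
    A ↦ ACC
    B ↦ BB
    C ↦ A

A->ACC, B->BB, C->A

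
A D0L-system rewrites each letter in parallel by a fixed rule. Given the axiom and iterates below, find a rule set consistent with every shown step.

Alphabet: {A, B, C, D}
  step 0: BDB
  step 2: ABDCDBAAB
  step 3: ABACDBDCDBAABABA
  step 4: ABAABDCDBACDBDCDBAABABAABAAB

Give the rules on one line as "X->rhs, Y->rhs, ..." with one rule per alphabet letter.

  step 3 ⇒ step 4: ABACDBDCDBAABABA ⇒ AB·A·AB·D·CDB·A·CDB·D·CDB·A·AB·AB·A·AB·A·AB
    A ↦ AB
    B ↦ A
    C ↦ D
    D ↦ CDB

A->AB, B->A, C->D, D->CDB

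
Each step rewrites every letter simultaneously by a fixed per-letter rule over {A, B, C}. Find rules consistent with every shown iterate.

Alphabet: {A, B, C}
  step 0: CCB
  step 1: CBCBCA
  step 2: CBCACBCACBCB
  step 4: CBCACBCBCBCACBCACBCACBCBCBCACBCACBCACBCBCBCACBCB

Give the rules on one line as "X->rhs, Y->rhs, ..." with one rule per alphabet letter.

A->CB, B->CA, C->CB

  step 1 ⇒ step 2: CBCBCA ⇒ CB·CA·CB·CA·CB·CB
    A ↦ CB
    B ↦ CA
    C ↦ CB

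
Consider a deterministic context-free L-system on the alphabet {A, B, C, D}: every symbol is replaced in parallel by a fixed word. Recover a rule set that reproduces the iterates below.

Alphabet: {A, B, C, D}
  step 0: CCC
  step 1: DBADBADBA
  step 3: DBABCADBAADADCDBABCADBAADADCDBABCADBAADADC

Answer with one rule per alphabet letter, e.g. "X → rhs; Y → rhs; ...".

  step 0 ⇒ step 1: CCC ⇒ DBA·DBA·DBA
    C ↦ DBA
    A ↦ AD  (constrained at step 1)
    B ↦ BCA  (constrained at step 1)
    D ↦ C  (constrained at step 1)

A->AD, B->BCA, C->DBA, D->C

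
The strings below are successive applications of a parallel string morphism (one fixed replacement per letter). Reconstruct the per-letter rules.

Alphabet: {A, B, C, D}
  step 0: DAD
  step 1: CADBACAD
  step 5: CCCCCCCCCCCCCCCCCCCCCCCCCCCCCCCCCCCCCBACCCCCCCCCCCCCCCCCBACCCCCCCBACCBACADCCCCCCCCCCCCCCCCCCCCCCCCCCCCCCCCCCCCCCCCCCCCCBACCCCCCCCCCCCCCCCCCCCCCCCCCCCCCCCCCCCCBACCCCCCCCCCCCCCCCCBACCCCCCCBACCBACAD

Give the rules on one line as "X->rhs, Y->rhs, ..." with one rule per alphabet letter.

  step 0 ⇒ step 1: DAD ⇒ CAD·BA·CAD
    A ↦ BA
    D ↦ CAD
    B ↦ CCC  (constrained at step 1)
    C ↦ CC  (constrained at step 1)

A->BA, B->CCC, C->CC, D->CAD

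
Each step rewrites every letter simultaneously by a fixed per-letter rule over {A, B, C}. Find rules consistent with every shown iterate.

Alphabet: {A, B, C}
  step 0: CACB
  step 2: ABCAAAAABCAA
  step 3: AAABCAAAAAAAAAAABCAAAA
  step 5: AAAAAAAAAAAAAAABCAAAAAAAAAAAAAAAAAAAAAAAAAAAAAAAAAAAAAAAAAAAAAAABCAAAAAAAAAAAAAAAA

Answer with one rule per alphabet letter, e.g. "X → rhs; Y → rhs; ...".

  step 2 ⇒ step 3: ABCAAAAABCAA ⇒ AA·A·BC·AA·AA·AA·AA·AA·A·BC·AA·AA
    A ↦ AA
    B ↦ A
    C ↦ BC

A->AA, B->A, C->BC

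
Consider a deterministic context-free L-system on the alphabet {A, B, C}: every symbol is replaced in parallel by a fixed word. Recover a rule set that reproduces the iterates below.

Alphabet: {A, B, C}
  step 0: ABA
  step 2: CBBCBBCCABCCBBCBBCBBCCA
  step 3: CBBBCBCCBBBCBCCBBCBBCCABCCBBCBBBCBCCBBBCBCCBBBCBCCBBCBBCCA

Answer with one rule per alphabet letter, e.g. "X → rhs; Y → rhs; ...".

A->CCA, B->BC, C->CBB

  step 2 ⇒ step 3: CBBCBBCCABCCBBCBBCBBCCA ⇒ CBB·BC·BC·CBB·BC·BC·CBB·CBB·CCA·BC·CBB·CBB·BC·BC·CBB·BC·BC·CBB·BC·BC·CBB·CBB·CCA
    A ↦ CCA
    B ↦ BC
    C ↦ CBB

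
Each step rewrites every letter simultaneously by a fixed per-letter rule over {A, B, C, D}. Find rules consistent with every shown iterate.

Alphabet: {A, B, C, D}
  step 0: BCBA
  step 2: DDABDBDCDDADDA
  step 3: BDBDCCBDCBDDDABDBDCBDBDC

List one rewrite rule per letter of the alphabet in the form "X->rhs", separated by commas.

A->C, B->C, C->DDA, D->BD

  step 2 ⇒ step 3: DDABDBDCDDADDA ⇒ BD·BD·C·C·BD·C·BD·DDA·BD·BD·C·BD·BD·C
    A ↦ C
    B ↦ C
    C ↦ DDA
    D ↦ BD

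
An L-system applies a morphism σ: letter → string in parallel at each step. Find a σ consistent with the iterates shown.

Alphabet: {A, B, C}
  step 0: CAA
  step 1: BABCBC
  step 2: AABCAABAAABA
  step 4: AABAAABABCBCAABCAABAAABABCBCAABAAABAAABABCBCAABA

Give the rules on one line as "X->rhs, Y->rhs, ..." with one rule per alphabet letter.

A->BC, B->AA, C->BA

  step 1 ⇒ step 2: BABCBC ⇒ AA·BC·AA·BA·AA·BA
    A ↦ BC
    B ↦ AA
    C ↦ BA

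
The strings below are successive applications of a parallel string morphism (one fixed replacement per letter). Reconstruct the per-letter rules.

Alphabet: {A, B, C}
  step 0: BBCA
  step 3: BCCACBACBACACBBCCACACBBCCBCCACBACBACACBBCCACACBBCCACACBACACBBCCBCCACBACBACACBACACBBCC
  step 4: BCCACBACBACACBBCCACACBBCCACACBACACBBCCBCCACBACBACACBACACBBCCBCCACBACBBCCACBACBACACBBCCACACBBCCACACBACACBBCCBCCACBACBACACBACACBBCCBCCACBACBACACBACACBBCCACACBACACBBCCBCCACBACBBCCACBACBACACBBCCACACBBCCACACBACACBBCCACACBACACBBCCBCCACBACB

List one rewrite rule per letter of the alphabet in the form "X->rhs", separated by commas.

  step 3 ⇒ step 4: BCCACBACBACACBBCCACACBBCCBCCACBACBACACBBCCACACBBCCACACBACACBBCCBCCACBACBACACBACACBBCC ⇒ BCC·ACB·ACB·AC·ACB·BCC·AC·ACB·BCC·AC·ACB·AC·ACB·BCC·BCC·ACB·ACB·AC·ACB·AC·ACB·BCC·BCC·ACB·ACB·BCC·ACB·ACB·AC·ACB·BCC·AC·ACB·BCC·AC·ACB·AC·ACB·BCC·BCC·ACB·ACB·AC·ACB·AC·ACB·BCC·BCC·ACB·ACB·AC·ACB·AC·ACB·BCC·AC·ACB·AC·ACB·BCC·BCC·ACB·ACB·BCC·ACB·ACB·AC·ACB·BCC·AC·ACB·BCC·AC·ACB·AC·ACB·BCC·AC·ACB·AC·ACB·BCC·BCC·ACB·ACB
    A ↦ AC
    B ↦ BCC
    C ↦ ACB

A->AC, B->BCC, C->ACB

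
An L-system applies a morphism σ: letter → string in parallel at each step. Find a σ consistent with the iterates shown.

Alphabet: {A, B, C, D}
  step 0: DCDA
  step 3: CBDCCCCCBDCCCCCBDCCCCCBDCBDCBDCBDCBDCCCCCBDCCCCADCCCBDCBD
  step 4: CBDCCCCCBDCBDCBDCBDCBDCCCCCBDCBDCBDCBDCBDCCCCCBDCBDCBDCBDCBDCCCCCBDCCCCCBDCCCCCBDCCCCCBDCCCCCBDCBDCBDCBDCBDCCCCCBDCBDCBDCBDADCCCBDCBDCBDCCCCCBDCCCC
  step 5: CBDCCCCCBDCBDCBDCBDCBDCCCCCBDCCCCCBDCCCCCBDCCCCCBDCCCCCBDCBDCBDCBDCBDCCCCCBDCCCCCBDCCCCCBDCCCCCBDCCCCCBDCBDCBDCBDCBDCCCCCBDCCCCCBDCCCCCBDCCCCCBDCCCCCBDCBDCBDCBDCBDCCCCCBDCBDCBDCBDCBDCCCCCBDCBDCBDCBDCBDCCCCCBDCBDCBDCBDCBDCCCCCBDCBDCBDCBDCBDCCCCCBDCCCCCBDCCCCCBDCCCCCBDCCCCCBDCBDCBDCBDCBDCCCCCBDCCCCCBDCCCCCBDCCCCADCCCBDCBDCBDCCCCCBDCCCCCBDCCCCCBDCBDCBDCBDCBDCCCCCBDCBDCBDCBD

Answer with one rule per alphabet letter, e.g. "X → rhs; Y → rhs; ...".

  step 4 ⇒ step 5: CBDCCCCCBDCBDCBDCBDCBDCCCCCBDCBDCBDCBDCBDCCCCCBDCBDCBDCBDCBDCCCCCBDCCCCCBDCCCCCBDCCCCCBDCCCCCBDCBDCBDCBDCBDCCCCCBDCBDCBDCBDADCCCBDCBDCBDCCCCCBDCCCC ⇒ CBD·CC·CC·CBD·CBD·CBD·CBD·CBD·CC·CC·CBD·CC·CC·CBD·CC·CC·CBD·CC·CC·CBD·CC·CC·CBD·CBD·CBD·CBD·CBD·CC·CC·CBD·CC·CC·CBD·CC·CC·CBD·CC·CC·CBD·CC·CC·CBD·CBD·CBD·CBD·CBD·CC·CC·CBD·CC·CC·CBD·CC·CC·CBD·CC·CC·CBD·CC·CC·CBD·CBD·CBD·CBD·CBD·CC·CC·CBD·CBD·CBD·CBD·CBD·CC·CC·CBD·CBD·CBD·CBD·CBD·CC·CC·CBD·CBD·CBD·CBD·CBD·CC·CC·CBD·CBD·CBD·CBD·CBD·CC·CC·CBD·CC·CC·CBD·CC·CC·CBD·CC·CC·CBD·CC·CC·CBD·CBD·CBD·CBD·CBD·CC·CC·CBD·CC·CC·CBD·CC·CC·CBD·CC·CC·AD·CC·CBD·CBD·CBD·CC·CC·CBD·CC·CC·CBD·CC·CC·CBD·CBD·CBD·CBD·CBD·CC·CC·CBD·CBD·CBD·CBD
    A ↦ AD
    B ↦ CC
    C ↦ CBD
    D ↦ CC

A->AD, B->CC, C->CBD, D->CC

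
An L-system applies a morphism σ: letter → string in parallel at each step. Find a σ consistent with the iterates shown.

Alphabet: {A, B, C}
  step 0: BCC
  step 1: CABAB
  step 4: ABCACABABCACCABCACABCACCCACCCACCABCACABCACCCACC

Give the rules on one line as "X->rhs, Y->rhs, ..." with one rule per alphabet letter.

A->CAC, B->C, C->AB

  step 0 ⇒ step 1: BCC ⇒ C·AB·AB
    B ↦ C
    C ↦ AB
    A ↦ CAC  (constrained at step 1)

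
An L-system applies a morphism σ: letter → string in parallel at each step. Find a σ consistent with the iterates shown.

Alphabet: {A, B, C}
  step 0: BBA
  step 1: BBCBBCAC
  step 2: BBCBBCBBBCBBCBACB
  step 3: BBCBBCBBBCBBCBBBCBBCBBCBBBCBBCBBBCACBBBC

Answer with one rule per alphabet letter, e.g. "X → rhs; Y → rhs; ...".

  step 2 ⇒ step 3: BBCBBCBBBCBBCBACB ⇒ BBC·BBC·B·BBC·BBC·B·BBC·BBC·BBC·B·BBC·BBC·B·BBC·AC·B·BBC
    A ↦ AC
    B ↦ BBC
    C ↦ B

A->AC, B->BBC, C->B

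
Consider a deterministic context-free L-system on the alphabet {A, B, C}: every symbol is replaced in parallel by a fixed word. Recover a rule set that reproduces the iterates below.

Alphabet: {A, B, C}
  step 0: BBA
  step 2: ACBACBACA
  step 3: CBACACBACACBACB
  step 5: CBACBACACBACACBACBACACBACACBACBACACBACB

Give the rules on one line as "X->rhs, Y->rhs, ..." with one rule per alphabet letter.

A->CB, B->CA, C->A

  step 2 ⇒ step 3: ACBACBACA ⇒ CB·A·CA·CB·A·CA·CB·A·CB
    A ↦ CB
    B ↦ CA
    C ↦ A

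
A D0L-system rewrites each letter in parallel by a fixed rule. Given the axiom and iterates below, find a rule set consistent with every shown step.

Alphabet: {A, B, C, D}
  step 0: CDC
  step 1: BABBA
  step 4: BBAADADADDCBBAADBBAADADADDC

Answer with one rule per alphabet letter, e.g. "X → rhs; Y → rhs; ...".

A->DC, B->AD, C->BA, D->B

  step 0 ⇒ step 1: CDC ⇒ BA·B·BA
    C ↦ BA
    D ↦ B
    A ↦ DC  (constrained at step 1)
    B ↦ AD  (constrained at step 1)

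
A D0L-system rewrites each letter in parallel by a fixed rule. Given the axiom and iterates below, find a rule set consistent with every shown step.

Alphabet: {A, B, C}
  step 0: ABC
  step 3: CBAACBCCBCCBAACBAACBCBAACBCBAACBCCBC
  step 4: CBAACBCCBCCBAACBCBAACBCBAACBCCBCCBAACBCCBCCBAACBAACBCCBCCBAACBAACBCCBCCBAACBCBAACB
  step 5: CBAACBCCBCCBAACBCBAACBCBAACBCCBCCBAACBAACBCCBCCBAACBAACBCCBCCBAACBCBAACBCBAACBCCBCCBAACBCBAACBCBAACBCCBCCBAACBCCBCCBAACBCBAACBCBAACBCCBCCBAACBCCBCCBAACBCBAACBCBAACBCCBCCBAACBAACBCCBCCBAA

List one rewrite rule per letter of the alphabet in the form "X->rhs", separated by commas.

A->CBC, B->AA, C->CB

  step 4 ⇒ step 5: CBAACBCCBCCBAACBCBAACBCBAACBCCBCCBAACBCCBCCBAACBAACBCCBCCBAACBAACBCCBCCBAACBCBAACB ⇒ CB·AA·CBC·CBC·CB·AA·CB·CB·AA·CB·CB·AA·CBC·CBC·CB·AA·CB·AA·CBC·CBC·CB·AA·CB·AA·CBC·CBC·CB·AA·CB·CB·AA·CB·CB·AA·CBC·CBC·CB·AA·CB·CB·AA·CB·CB·AA·CBC·CBC·CB·AA·CBC·CBC·CB·AA·CB·CB·AA·CB·CB·AA·CBC·CBC·CB·AA·CBC·CBC·CB·AA·CB·CB·AA·CB·CB·AA·CBC·CBC·CB·AA·CB·AA·CBC·CBC·CB·AA
    A ↦ CBC
    B ↦ AA
    C ↦ CB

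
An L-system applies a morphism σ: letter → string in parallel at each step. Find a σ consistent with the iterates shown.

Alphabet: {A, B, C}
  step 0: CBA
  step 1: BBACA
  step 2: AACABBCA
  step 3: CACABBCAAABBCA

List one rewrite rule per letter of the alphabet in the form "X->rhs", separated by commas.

A->CA, B->A, C->BB

  step 2 ⇒ step 3: AACABBCA ⇒ CA·CA·BB·CA·A·A·BB·CA
    A ↦ CA
    B ↦ A
    C ↦ BB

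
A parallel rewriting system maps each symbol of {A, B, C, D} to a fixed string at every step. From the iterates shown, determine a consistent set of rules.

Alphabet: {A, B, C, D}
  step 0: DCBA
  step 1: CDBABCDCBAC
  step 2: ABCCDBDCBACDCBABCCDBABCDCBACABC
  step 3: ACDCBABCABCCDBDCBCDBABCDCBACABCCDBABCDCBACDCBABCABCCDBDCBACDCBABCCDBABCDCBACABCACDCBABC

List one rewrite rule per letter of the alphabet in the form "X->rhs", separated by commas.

  step 2 ⇒ step 3: ABCCDBDCBACDCBABCCDBABCDCBACABC ⇒ AC·DCB·ABC·ABC·CDB·DCB·CDB·ABC·DCB·AC·ABC·CDB·ABC·DCB·AC·DCB·ABC·ABC·CDB·DCB·AC·DCB·ABC·CDB·ABC·DCB·AC·ABC·AC·DCB·ABC
    A ↦ AC
    B ↦ DCB
    C ↦ ABC
    D ↦ CDB

A->AC, B->DCB, C->ABC, D->CDB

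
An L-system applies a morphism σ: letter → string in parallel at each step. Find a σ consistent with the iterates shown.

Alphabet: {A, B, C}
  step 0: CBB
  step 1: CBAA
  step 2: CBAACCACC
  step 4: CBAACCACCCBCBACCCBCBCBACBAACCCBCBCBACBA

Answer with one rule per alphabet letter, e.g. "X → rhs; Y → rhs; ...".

A->ACC, B->A, C->CB

  step 1 ⇒ step 2: CBAA ⇒ CB·A·ACC·ACC
    A ↦ ACC
    B ↦ A
    C ↦ CB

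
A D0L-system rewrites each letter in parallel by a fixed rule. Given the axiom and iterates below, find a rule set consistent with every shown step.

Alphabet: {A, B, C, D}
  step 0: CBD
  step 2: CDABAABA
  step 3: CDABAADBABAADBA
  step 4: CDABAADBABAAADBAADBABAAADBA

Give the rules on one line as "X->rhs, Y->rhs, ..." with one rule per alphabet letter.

  step 3 ⇒ step 4: CDABAADBABAADBA ⇒ CD·A·BA·AD·BA·BA·A·AD·BA·AD·BA·BA·A·AD·BA
    A ↦ BA
    B ↦ AD
    C ↦ CD
    D ↦ A

A->BA, B->AD, C->CD, D->A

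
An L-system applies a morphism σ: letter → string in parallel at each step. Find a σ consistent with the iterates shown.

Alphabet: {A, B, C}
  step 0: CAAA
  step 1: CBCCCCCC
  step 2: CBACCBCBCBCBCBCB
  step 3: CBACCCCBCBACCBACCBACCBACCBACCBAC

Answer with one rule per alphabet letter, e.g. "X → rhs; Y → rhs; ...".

  step 2 ⇒ step 3: CBACCBCBCBCBCBCB ⇒ CB·AC·CC·CB·CB·AC·CB·AC·CB·AC·CB·AC·CB·AC·CB·AC
    A ↦ CC
    B ↦ AC
    C ↦ CB

A->CC, B->AC, C->CB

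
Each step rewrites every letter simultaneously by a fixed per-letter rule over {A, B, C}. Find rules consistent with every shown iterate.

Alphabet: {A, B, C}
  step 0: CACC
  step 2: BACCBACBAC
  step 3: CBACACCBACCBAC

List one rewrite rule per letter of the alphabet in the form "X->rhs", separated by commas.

  step 2 ⇒ step 3: BACCBACBAC ⇒ C·B·AC·AC·C·B·AC·C·B·AC
    A ↦ B
    B ↦ C
    C ↦ AC

A->B, B->C, C->AC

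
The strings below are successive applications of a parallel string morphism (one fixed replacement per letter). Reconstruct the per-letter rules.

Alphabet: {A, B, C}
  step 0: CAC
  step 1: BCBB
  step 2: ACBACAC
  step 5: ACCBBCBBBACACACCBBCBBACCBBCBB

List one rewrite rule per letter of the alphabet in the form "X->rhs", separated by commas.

  step 1 ⇒ step 2: BCBB ⇒ AC·B·AC·AC
    B ↦ AC
    C ↦ B
  step 0 ⇒ step 1: CAC ⇒ B·CB·B
    A ↦ CB

A->CB, B->AC, C->B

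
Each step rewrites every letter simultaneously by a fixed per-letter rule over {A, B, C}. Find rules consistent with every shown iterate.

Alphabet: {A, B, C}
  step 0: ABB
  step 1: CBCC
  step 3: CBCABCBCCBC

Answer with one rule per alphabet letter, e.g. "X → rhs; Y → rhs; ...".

A->CB, B->C, C->AB

  step 0 ⇒ step 1: ABB ⇒ CB·C·C
    A ↦ CB
    B ↦ C
    C ↦ AB  (constrained at step 1)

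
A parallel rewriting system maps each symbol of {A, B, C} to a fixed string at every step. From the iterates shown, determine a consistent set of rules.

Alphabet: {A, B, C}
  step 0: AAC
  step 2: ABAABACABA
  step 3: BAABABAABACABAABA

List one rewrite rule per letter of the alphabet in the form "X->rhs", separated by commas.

  step 2 ⇒ step 3: ABAABACABA ⇒ BA·A·BA·BA·A·BA·CA·BA·A·BA
    A ↦ BA
    B ↦ A
    C ↦ CA

A->BA, B->A, C->CA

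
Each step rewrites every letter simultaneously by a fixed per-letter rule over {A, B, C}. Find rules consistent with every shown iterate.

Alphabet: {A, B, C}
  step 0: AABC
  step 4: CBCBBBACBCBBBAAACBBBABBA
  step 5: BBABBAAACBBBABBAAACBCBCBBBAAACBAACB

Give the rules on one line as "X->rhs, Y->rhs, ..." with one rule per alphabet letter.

  step 4 ⇒ step 5: CBCBBBACBCBBBAAACBBBABBA ⇒ BB·A·BB·A·A·A·CB·BB·A·BB·A·A·A·CB·CB·CB·BB·A·A·A·CB·A·A·CB
    A ↦ CB
    B ↦ A
    C ↦ BB

A->CB, B->A, C->BB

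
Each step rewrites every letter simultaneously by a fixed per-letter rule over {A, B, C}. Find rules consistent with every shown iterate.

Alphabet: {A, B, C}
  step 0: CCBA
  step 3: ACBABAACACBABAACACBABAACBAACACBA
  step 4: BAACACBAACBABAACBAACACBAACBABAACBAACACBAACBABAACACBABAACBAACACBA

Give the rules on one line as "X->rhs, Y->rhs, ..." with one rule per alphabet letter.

A->BA, B->AC, C->AC

  step 3 ⇒ step 4: ACBABAACACBABAACACBABAACBAACACBA ⇒ BA·AC·AC·BA·AC·BA·BA·AC·BA·AC·AC·BA·AC·BA·BA·AC·BA·AC·AC·BA·AC·BA·BA·AC·AC·BA·BA·AC·BA·AC·AC·BA
    A ↦ BA
    B ↦ AC
    C ↦ AC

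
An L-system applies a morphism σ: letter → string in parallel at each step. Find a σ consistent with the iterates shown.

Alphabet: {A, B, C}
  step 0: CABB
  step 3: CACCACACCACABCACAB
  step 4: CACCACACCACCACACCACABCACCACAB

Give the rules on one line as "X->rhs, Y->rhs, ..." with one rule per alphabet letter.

A->C, B->AB, C->CA

  step 3 ⇒ step 4: CACCACACCACABCACAB ⇒ CA·C·CA·CA·C·CA·C·CA·CA·C·CA·C·AB·CA·C·CA·C·AB
    A ↦ C
    B ↦ AB
    C ↦ CA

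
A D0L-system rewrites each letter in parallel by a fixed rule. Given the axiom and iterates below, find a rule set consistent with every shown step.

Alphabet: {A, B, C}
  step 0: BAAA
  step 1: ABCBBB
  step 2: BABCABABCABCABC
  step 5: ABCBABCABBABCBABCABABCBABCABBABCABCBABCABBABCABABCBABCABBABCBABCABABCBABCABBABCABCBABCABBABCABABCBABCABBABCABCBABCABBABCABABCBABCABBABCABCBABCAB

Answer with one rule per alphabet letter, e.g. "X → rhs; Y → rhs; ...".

A->B, B->ABC, C->AB

  step 1 ⇒ step 2: ABCBBB ⇒ B·ABC·AB·ABC·ABC·ABC
    A ↦ B
    B ↦ ABC
    C ↦ AB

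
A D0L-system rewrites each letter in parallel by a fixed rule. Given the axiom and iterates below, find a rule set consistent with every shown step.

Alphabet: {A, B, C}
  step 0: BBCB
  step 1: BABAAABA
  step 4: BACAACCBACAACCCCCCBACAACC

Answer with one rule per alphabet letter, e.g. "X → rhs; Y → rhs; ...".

  step 0 ⇒ step 1: BBCB ⇒ BA·BA·AA·BA
    B ↦ BA
    C ↦ AA
    A ↦ C  (constrained at step 1)

A->C, B->BA, C->AA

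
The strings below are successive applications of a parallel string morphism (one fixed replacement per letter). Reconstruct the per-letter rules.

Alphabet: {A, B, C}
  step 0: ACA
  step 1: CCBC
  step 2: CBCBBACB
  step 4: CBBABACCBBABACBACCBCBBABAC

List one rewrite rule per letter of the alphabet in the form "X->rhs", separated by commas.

  step 1 ⇒ step 2: CCBC ⇒ CB·CB·BA·CB
    B ↦ BA
    C ↦ CB
  step 0 ⇒ step 1: ACA ⇒ C·CB·C
    A ↦ C

A->C, B->BA, C->CB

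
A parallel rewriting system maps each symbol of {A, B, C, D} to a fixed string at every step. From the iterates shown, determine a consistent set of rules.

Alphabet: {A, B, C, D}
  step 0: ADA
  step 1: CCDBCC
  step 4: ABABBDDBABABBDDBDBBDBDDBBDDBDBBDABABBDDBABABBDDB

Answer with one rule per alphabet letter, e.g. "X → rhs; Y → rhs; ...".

  step 0 ⇒ step 1: ADA ⇒ CC·DB·CC
    A ↦ CC
    D ↦ DB
    B ↦ BD  (constrained at step 1)
    C ↦ AB  (constrained at step 1)

A->CC, B->BD, C->AB, D->DB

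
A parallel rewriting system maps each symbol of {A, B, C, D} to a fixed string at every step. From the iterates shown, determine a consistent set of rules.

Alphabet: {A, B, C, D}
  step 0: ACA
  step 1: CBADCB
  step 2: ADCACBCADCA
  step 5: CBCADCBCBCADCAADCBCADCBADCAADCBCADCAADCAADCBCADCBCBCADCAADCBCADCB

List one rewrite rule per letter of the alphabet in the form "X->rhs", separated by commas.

A->CB, B->CA, C->AD, D->C

  step 1 ⇒ step 2: CBADCB ⇒ AD·CA·CB·C·AD·CA
    A ↦ CB
    B ↦ CA
    C ↦ AD
    D ↦ C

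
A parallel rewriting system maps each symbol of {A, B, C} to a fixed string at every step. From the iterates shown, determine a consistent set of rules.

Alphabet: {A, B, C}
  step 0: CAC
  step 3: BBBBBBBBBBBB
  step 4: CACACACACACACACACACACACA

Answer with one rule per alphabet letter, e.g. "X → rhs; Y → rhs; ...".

A->BB, B->CA, C->B

  step 3 ⇒ step 4: BBBBBBBBBBBB ⇒ CA·CA·CA·CA·CA·CA·CA·CA·CA·CA·CA·CA
    B ↦ CA
    A ↦ BB  (constrained at step 0)
    C ↦ B  (constrained at step 0)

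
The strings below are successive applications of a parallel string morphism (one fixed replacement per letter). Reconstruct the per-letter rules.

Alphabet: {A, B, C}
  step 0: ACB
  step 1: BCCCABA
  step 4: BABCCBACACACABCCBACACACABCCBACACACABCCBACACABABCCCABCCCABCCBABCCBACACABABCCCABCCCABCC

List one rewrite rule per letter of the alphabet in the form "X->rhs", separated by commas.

A->BCC, B->BA, C->CA

  step 0 ⇒ step 1: ACB ⇒ BCC·CA·BA
    A ↦ BCC
    B ↦ BA
    C ↦ CA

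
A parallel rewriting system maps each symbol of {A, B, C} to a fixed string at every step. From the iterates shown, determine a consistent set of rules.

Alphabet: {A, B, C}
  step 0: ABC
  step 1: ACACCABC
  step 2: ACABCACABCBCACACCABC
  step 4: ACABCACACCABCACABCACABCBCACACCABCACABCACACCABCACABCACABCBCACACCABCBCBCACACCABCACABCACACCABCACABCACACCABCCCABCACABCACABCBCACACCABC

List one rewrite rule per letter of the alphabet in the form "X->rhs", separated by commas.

A->ACA, B->CCA, C->BC

  step 1 ⇒ step 2: ACACCABC ⇒ ACA·BC·ACA·BC·BC·ACA·CCA·BC
    A ↦ ACA
    B ↦ CCA
    C ↦ BC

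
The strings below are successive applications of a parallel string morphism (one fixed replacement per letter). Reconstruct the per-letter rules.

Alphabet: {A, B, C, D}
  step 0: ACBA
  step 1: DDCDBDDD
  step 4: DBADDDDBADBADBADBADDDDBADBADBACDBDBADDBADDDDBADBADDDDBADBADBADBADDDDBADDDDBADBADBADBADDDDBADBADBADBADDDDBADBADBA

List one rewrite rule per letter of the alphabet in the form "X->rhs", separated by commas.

  step 0 ⇒ step 1: ACBA ⇒ DD·CDB·D·DD
    A ↦ DD
    B ↦ D
    C ↦ CDB
    D ↦ DBA  (constrained at step 1)

A->DD, B->D, C->CDB, D->DBA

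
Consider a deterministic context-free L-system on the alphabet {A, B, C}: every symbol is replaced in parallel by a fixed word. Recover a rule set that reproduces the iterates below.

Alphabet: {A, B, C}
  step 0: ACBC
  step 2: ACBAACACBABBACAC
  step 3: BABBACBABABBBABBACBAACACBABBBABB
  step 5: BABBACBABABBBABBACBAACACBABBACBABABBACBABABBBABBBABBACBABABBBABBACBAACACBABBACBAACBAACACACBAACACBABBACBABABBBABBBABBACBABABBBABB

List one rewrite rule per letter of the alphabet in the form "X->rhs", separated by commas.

A->BA, B->AC, C->BB

  step 2 ⇒ step 3: ACBAACACBABBACAC ⇒ BA·BB·AC·BA·BA·BB·BA·BB·AC·BA·AC·AC·BA·BB·BA·BB
    A ↦ BA
    B ↦ AC
    C ↦ BB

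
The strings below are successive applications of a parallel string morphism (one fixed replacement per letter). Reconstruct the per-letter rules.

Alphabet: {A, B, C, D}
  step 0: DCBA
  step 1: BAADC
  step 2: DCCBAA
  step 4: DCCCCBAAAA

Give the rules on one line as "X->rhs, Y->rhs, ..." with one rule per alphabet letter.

  step 1 ⇒ step 2: BAADC ⇒ D·C·C·B·AA
    A ↦ C
    B ↦ D
    C ↦ AA
    D ↦ B

A->C, B->D, C->AA, D->B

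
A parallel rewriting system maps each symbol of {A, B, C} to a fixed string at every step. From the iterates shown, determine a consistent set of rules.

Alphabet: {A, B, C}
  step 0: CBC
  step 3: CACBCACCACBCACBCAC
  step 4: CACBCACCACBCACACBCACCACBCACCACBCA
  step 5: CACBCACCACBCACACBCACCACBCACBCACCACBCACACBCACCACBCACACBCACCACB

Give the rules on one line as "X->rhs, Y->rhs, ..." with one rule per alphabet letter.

  step 4 ⇒ step 5: CACBCACCACBCACACBCACCACBCACCACBCA ⇒ CA·CB·CA·C·CA·CB·CA·CA·CB·CA·C·CA·CB·CA·CB·CA·C·CA·CB·CA·CA·CB·CA·C·CA·CB·CA·CA·CB·CA·C·CA·CB
    A ↦ CB
    B ↦ C
    C ↦ CA

A->CB, B->C, C->CA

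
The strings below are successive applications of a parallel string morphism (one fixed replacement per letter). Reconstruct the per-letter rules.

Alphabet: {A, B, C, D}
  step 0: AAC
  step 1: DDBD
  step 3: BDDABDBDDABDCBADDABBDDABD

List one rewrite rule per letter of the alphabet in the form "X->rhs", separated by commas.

A->D, B->DAB, C->BD, D->CBA

  step 0 ⇒ step 1: AAC ⇒ D·D·BD
    A ↦ D
    C ↦ BD
    B ↦ DAB  (constrained at step 1)
    D ↦ CBA  (constrained at step 1)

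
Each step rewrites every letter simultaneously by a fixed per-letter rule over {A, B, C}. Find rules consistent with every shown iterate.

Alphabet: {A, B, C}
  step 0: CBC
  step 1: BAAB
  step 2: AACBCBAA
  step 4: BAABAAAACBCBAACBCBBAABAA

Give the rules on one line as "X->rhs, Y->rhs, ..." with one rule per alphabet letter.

  step 1 ⇒ step 2: BAAB ⇒ AA·CB·CB·AA
    A ↦ CB
    B ↦ AA
  step 0 ⇒ step 1: CBC ⇒ B·AA·B
    C ↦ B

A->CB, B->AA, C->B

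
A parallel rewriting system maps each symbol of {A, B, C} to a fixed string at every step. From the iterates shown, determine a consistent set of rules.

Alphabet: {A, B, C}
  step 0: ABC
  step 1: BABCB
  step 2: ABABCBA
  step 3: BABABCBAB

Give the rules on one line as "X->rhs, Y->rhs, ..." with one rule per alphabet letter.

A->B, B->A, C->BCB

  step 2 ⇒ step 3: ABABCBA ⇒ B·A·B·A·BCB·A·B
    A ↦ B
    B ↦ A
    C ↦ BCB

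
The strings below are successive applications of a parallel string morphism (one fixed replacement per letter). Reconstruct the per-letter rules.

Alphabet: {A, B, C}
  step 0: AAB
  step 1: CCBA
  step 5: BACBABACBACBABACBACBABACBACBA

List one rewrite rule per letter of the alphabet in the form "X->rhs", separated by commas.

A->C, B->BA, C->BA

  step 0 ⇒ step 1: AAB ⇒ C·C·BA
    A ↦ C
    B ↦ BA
    C ↦ BA  (constrained at step 1)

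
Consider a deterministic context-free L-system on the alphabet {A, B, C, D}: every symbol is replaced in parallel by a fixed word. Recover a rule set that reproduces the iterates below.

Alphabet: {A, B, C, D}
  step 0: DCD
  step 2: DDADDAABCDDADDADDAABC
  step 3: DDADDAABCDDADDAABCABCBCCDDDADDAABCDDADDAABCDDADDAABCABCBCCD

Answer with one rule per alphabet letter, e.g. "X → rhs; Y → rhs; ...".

A->ABC, B->BCC, C->D, D->DDA

  step 2 ⇒ step 3: DDADDAABCDDADDADDAABC ⇒ DDA·DDA·ABC·DDA·DDA·ABC·ABC·BCC·D·DDA·DDA·ABC·DDA·DDA·ABC·DDA·DDA·ABC·ABC·BCC·D
    A ↦ ABC
    B ↦ BCC
    C ↦ D
    D ↦ DDA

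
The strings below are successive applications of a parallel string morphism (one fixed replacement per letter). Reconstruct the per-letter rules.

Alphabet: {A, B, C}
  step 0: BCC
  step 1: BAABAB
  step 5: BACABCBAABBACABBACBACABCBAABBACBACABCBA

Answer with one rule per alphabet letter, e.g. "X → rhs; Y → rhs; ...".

  step 0 ⇒ step 1: BCC ⇒ BA·AB·AB
    B ↦ BA
    C ↦ AB
    A ↦ C  (constrained at step 1)

A->C, B->BA, C->AB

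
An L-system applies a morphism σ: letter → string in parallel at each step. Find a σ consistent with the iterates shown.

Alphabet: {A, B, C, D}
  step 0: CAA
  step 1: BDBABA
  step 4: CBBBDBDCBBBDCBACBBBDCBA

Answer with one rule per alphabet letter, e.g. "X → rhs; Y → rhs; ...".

A->BA, B->C, C->BD, D->BB

  step 0 ⇒ step 1: CAA ⇒ BD·BA·BA
    A ↦ BA
    C ↦ BD
    B ↦ C  (constrained at step 1)
    D ↦ BB  (constrained at step 1)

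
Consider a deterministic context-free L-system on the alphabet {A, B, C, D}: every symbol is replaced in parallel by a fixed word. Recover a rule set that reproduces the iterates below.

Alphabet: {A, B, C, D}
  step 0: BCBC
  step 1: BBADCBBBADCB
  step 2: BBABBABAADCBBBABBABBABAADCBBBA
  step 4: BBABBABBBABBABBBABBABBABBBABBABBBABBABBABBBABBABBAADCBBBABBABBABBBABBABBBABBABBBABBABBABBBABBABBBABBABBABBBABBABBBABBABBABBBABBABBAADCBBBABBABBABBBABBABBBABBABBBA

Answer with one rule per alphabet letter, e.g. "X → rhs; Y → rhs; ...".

A->B, B->BBA, C->DCB, D->AA

  step 1 ⇒ step 2: BBADCBBBADCB ⇒ BBA·BBA·B·AA·DCB·BBA·BBA·BBA·B·AA·DCB·BBA
    A ↦ B
    B ↦ BBA
    C ↦ DCB
    D ↦ AA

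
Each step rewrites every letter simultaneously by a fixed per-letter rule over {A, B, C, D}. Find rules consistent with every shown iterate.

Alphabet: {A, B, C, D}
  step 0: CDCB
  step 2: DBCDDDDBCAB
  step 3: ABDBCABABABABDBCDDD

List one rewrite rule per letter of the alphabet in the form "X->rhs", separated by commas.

A->DD, B->D, C->BC, D->AB

  step 2 ⇒ step 3: DBCDDDDBCAB ⇒ AB·D·BC·AB·AB·AB·AB·D·BC·DD·D
    A ↦ DD
    B ↦ D
    C ↦ BC
    D ↦ AB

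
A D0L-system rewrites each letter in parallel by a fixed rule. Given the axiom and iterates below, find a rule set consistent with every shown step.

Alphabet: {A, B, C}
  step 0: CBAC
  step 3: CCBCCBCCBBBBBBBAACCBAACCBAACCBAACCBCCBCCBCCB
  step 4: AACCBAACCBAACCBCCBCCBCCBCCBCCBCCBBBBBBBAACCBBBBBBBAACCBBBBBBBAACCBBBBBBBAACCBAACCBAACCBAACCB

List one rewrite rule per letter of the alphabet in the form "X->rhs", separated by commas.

  step 3 ⇒ step 4: CCBCCBCCBBBBBBBAACCBAACCBAACCBAACCBCCBCCBCCB ⇒ A·A·CCB·A·A·CCB·A·A·CCB·CCB·CCB·CCB·CCB·CCB·CCB·BBB·BBB·A·A·CCB·BBB·BBB·A·A·CCB·BBB·BBB·A·A·CCB·BBB·BBB·A·A·CCB·A·A·CCB·A·A·CCB·A·A·CCB
    A ↦ BBB
    B ↦ CCB
    C ↦ A

A->BBB, B->CCB, C->A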